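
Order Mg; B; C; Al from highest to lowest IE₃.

Mg > C > B > Al

After 2 electrons have been removed, what remains? Mg²⁺ is the bare [Ne] core; B²⁺ still has 1 valence electron; C²⁺ still has 2 valence electrons; Al²⁺ still has 1 valence electron.
Breaking into a closed-shell core is much more expensive than removing a leftover valence electron — Mg has the largest IE_3 here.
Valence configurations: B²⁺ [He]2s¹, C²⁺ [He]2s², Al²⁺ [Ne]3s¹.
The numbers (kJ/mol): Mg 7733, B 3660, C 4620, Al 2745.
Putting it together, IE_3: Al < B < C < Mg.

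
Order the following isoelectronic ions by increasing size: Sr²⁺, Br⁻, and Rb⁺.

All of these have 36 electrons, so size is governed by nuclear charge alone: the more protons, the stronger the pull on the same electron cloud, and the smaller the ion.
Nuclear charges: Sr²⁺ (Z=38), Rb⁺ (Z=37), Br⁻ (Z=35).
Smallest to largest: Sr²⁺ < Rb⁺ < Br⁻.

Sr²⁺ < Rb⁺ < Br⁻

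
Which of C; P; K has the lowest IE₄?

P

The fourth ionization energy removes an electron from the +3 ion. For each element: C³⁺ still has 1 valence electron; P³⁺ still has 2 valence electrons; K³⁺ is already 2 electrons into the core.
Usually core removal costs more than valence removal, but here the competition is close: a tightly held n=2 valence electron can cost more to remove than an n=3 core electron, so the actual values have to decide it.
Valence configurations: C³⁺ [He]2s¹, P³⁺ [Ne]3s².
Approximate IE_4 values (kJ/mol): C 6223, P 4964, K 5877.
Putting it together, IE_4: P < K < C.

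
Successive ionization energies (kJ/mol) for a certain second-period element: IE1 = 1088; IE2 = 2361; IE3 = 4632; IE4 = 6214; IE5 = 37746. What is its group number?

Group 14

Look for the largest jump between consecutive ionization energies: IE5/IE4 ≈ 6.1, far larger than any earlier ratio.
That jump marks the point where a core electron is being removed. So the atom has 4 valence electrons.
A main-group element with 4 valence electrons is in group 14.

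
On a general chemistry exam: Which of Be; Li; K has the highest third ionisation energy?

Be

The third ionization energy removes an electron from the +2 ion. For each element: Be²⁺ is the bare [He] core; Li²⁺ is already 1 electron into the core; K²⁺ is already 1 electron into the core.
All of these are removing an electron from a noble-gas core or deeper; the smaller core (lower principal quantum number) is held far more tightly, and within a period the higher nuclear charge binds the same core more tightly.
The numbers (kJ/mol): Be 14849, Li 11815, K 4420.
Putting it together, IE_3: K < Li < Be.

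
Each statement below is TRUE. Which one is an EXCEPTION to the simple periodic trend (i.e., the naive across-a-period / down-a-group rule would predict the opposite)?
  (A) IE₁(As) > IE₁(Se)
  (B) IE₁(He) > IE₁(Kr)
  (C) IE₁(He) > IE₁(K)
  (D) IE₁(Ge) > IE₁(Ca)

The general trend: first ionisation energy increases across a period and decreases down a group.
(A) As (period 4, group 15) vs Se (period 4, group 16): the stated order contradicts the simple trend.
(B) He (period 1, group 18) vs Kr (period 4, group 18): the stated order agrees with the simple trend.
(C) He (period 1, group 18) vs K (period 4, group 1): the stated order agrees with the simple trend.
(D) Ge (period 4, group 14) vs Ca (period 4, group 2): the stated order agrees with the simple trend.
The exception is (A): Se (4p⁴) ionizes more easily than half-filled As (4p³).

(A)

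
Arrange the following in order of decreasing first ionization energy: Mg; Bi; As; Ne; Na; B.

First ionization energy rises across a period (greater Z_eff holds electrons more tightly) and falls down a group (valence electrons are farther from the nucleus).
Here both period and group differ, so the two effects have to be weighed against each other.
Bi > Na: the two effects oppose for this pair; the across-period effect wins (703 vs 496 kJ/mol).
Mg > Bi: period and group pull opposite ways; the down-group shift dominates (738 vs 703 kJ/mol).
B > Mg: relative to Mg, both the across-period and down-group shifts push B's first ionization energy up.
As > B: the two effects oppose for this pair; the across-period effect wins (947 vs 801 kJ/mol).
Ne > As: both effects reinforce here, so Ne is clearly the higher of the two.
Approximate values (kJ/mol): B 801, Ne 2081, Na 496, Mg 738, As 947, Bi 703.
So from highest to lowest: Ne > As > B > Mg > Bi > Na.

Ne > As > B > Mg > Bi > Na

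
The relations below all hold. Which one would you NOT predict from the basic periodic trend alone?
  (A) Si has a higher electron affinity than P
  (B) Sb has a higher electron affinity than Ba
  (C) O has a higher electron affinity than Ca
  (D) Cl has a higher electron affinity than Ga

(A)

The general trend: electron affinity increases across a period and decreases down a group.
(A) Si (period 3, group 14) vs P (period 3, group 15): the stated order contradicts the simple trend.
(B) Sb (period 5, group 15) vs Ba (period 6, group 2): the stated order agrees with the simple trend.
(C) O (period 2, group 16) vs Ca (period 4, group 2): the stated order agrees with the simple trend.
(D) Cl (period 3, group 17) vs Ga (period 4, group 13): the stated order agrees with the simple trend.
The exception is (A): adding an electron to P's half-filled 3p³ is unfavourable, so Si (3p²) has the more exothermic EA.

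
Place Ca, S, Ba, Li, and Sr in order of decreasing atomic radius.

Ba, Sr, Ca, Li, S

Across a period the added protons contract the valence shell; down a group each new principal shell makes the atom larger.
Here both period and group differ, so the two effects have to be weighed against each other.
Li > S: period and group pull opposite ways; the across-period shift dominates (133 vs 103 pm).
Ca > Li: the two effects oppose for this pair; the down-group effect wins (171 vs 133 pm).
Sr > Ca: Sr sits below Ca in group 2, so the down-group effect alone puts Sr larger.
Ba > Sr: they share group 2; the group trend gives Ba the larger value.
Approximate values (pm): Li 133, S 103, Ca 171, Sr 185, Ba 196.
So from largest to smallest: Ba > Sr > Ca > Li > S.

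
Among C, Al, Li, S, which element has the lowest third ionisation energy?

The third ionization energy removes an electron from the +2 ion. For each element: C²⁺ still has 2 valence electrons; Al²⁺ still has 1 valence electron; Li²⁺ is already 1 electron into the core; S²⁺ still has 4 valence electrons.
Core electrons are held far more tightly than valence electrons, so Li tops the IE_3 order.
Valence configurations: C²⁺ [He]2s², Al²⁺ [Ne]3s¹, S²⁺ [Ne]3s²3p².
Approximate IE_3 values (kJ/mol): C 4620, Al 2745, Li 11815, S 3357.
Overall IE_3 order: Al < S < C < Li.

Al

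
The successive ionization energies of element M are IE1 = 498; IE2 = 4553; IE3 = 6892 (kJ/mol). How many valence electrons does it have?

Look for the largest jump between consecutive ionization energies: IE2/IE1 ≈ 9.1, far larger than any earlier ratio.
That jump marks the point where a core electron is being removed. So the atom has 1 valence electron.

1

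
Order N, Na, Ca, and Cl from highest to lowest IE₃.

Na > Ca > N > Cl

IE_3 is the cost of taking one more electron from the +2 cation: N²⁺ still has 3 valence electrons; Na²⁺ is already 1 electron into the core; Ca²⁺ is the bare [Ar] core; Cl²⁺ still has 5 valence electrons.
Core electrons are held far more tightly than valence electrons, so Ca and Na top the IE_3 order.
Valence configurations: N²⁺ [He]2s²2p¹, Cl²⁺ [Ne]3s²3p³.
Tabulated IE_3 (kJ/mol): N 4578, Na 6910, Ca 4912, Cl 3822.
Putting it together, IE_3: Cl < N < Ca < Na.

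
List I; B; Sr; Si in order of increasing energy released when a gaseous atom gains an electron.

B is in period 2, group 13; Si is in period 3, group 14; Sr is in period 5, group 2; I is in period 5, group 17.
Electron affinity generally becomes more exothermic across a period toward the halogens and less exothermic down a group.
These span different periods and groups, so the two trends combine.
B > Sr: relative to Sr, both the across-period and down-group shifts push B's electron affinity up.
Si > B: period and group pull opposite ways; the across-period shift dominates (134 vs 27 kJ/mol).
I > Si: period and group pull opposite ways; the across-period shift dominates (295 vs 134 kJ/mol).
Approximate values (kJ/mol): B 27, Si 134, Sr 5, I 295.
So from lowest to highest: Sr < B < Si < I.

Sr < B < Si < I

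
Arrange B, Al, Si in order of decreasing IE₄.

B > Al > Si

The fourth ionization energy removes an electron from the +3 ion. For each element: B³⁺ is the bare [He] core; Al³⁺ is the bare [Ne] core; Si³⁺ still has 1 valence electron.
Pulling an electron out of a noble-gas core costs far more than removing a remaining valence electron, so Al and B sit at the high end of IE_4.
Approximate IE_4 values (kJ/mol): B 25026, Al 11577, Si 4356.
Overall IE_4 order: Si < Al < B.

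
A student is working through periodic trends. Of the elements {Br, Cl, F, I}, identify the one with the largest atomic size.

I

F is in period 2, group 17; Cl is in period 3, group 17; Br is in period 4, group 17; I is in period 5, group 17.
Radius decreases left→right (rising Z_eff, same n) and increases top→bottom (higher n).
All are in group 17, so atomic radius increases down the group.
The largest atomic size among these belongs to I.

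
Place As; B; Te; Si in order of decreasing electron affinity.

B is in period 2, group 13; Si is in period 3, group 14; As is in period 4, group 15; Te is in period 5, group 16.
EA tends to increase across a period and decrease down a group, though the pattern is less regular than for IE or radius.
A diagonal step moves right (one effect) and down (the opposite effect) at once.
As > B: period and group pull opposite ways; the across-period shift dominates (78 vs 27 kJ/mol).
Si > As: the two effects oppose for this pair; the down-group effect wins (134 vs 78 kJ/mol).
Te > Si: the two effects oppose for this pair; the across-period effect wins (190 vs 134 kJ/mol).
Tabulated electron affinity (kJ/mol): B 27, Si 134, As 78, Te 190.
So from highest to lowest: Te > Si > As > B.

Te > Si > As > B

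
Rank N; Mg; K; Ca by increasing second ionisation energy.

IE_2 is the cost of taking one more electron from the +1 cation: N⁺ still has 4 valence electrons; Mg⁺ still has 1 valence electron; K⁺ is the bare [Ar] core; Ca⁺ still has 1 valence electron.
Core electrons are held far more tightly than valence electrons, so K tops the IE_2 order.
Valence configurations: N⁺ [He]2s²2p², Mg⁺ [Ne]3s¹, Ca⁺ [Ar]4s¹.
The numbers (kJ/mol): N 2856, Mg 1451, K 3052, Ca 1145.
Overall IE_2 order: Ca < Mg < N < K.

Ca < Mg < N < K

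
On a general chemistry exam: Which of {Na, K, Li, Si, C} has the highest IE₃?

Consider each +2 ion: Na²⁺ is already 1 electron into the core; K²⁺ is already 1 electron into the core; Li²⁺ is already 1 electron into the core; Si²⁺ still has 2 valence electrons; C²⁺ still has 2 valence electrons.
Usually core removal costs more than valence removal, but here the competition is close: a tightly held n=2 valence electron can cost more to remove than an n=3 core electron, so the actual values have to decide it.
Valence configurations: Si²⁺ [Ne]3s², C²⁺ [He]2s².
Approximate IE_3 values (kJ/mol): Na 6910, K 4420, Li 11815, Si 3232, C 4620.
Putting it together, IE_3: Si < K < C < Na < Li.

Li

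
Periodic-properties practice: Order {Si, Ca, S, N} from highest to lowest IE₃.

Ca > N > S > Si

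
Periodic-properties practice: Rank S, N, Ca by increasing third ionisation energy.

After 2 electrons have been removed, what remains? S²⁺ still has 4 valence electrons; N²⁺ still has 3 valence electrons; Ca²⁺ is the bare [Ar] core.
Breaking into a closed-shell core is much more expensive than removing a leftover valence electron — Ca has the largest IE_3 here.
Valence configurations: S²⁺ [Ne]3s²3p², N²⁺ [He]2s²2p¹.
Approximate IE_3 values (kJ/mol): S 3357, N 4578, Ca 4912.
Hence IE_3: S < N < Ca.

S, N, Ca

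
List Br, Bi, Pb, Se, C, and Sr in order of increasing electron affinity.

Sr < Pb < Bi < C < Se < Br

C is in period 2, group 14; Se is in period 4, group 16; Br is in period 4, group 17; Sr is in period 5, group 2; Pb is in period 6, group 14; Bi is in period 6, group 15.
EA tends to increase across a period and decrease down a group, though the pattern is less regular than for IE or radius.
Neither a single period nor a single group — weigh both effects.
Pb > Sr: period and group pull opposite ways; the across-period shift dominates (35 vs 5 kJ/mol).
Bi > Pb: Bi lies to the right of Pb in period 6, so the across-period effect alone puts Bi higher.
C > Bi: the two effects oppose for this pair; the down-group effect wins (122 vs 91 kJ/mol).
Se > C: the two effects oppose for this pair; the across-period effect wins (195 vs 122 kJ/mol).
Br > Se: both are in period 4; the period trend gives Br the larger value.
For reference (kJ/mol): C 122, Se 195, Br 325, Sr 5, Pb 35, Bi 91.
So from lowest to highest: Sr < Pb < Bi < C < Se < Br.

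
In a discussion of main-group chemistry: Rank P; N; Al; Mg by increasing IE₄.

After 3 electrons have been removed, what remains? P³⁺ still has 2 valence electrons; N³⁺ still has 2 valence electrons; Al³⁺ is the bare [Ne] core; Mg³⁺ is already 1 electron into the core.
Breaking into a closed-shell core is much more expensive than removing a leftover valence electron — Mg and Al have the largest IE_4 here.
Valence configurations: P³⁺ [Ne]3s², N³⁺ [He]2s².
Approximate IE_4 values (kJ/mol): P 4964, N 7475, Al 11577, Mg 10543.
Hence IE_4: P < N < Mg < Al.

P < N < Mg < Al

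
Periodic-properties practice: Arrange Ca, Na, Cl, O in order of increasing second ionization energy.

IE_2 is the cost of taking one more electron from the +1 cation: Ca⁺ still has 1 valence electron; Na⁺ is the bare [Ne] core; Cl⁺ still has 6 valence electrons; O⁺ still has 5 valence electrons.
Pulling an electron out of a noble-gas core costs far more than removing a remaining valence electron, so Na sits at the high end of IE_2.
Valence configurations: Ca⁺ [Ar]4s¹, Cl⁺ [Ne]3s²3p⁴, O⁺ [He]2s²2p³.
Tabulated IE_2 (kJ/mol): Ca 1145, Na 4562, Cl 2298, O 3388.
Putting it together, IE_2: Ca < Cl < O < Na.

Ca < Cl < O < Na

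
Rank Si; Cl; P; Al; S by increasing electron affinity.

Al < P < Si < S < Cl

Al is in period 3, group 13; Si is in period 3, group 14; P is in period 3, group 15; S is in period 3, group 16; Cl is in period 3, group 17.
EA tends to increase across a period and decrease down a group, though the pattern is less regular than for IE or radius.
All lie in period 3; the across-period trend (electron affinity increases left to right) applies, with the exception below.
Note the exception: Si has a higher electron affinity than P, contrary to the simple trend — adding an electron to P's half-filled 3p³ is unfavourable, so Si (3p²) has the more exothermic EA.
Tabulated electron affinity (kJ/mol): Al 42, Si 134, P 72, S 200, Cl 349.
So from lowest to highest: Al < P < Si < S < Cl.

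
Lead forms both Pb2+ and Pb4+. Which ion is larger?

Pb2+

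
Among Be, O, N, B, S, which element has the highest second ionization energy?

O

IE_2 is the cost of taking one more electron from the +1 cation: Be⁺ still has 1 valence electron; O⁺ still has 5 valence electrons; N⁺ still has 4 valence electrons; B⁺ still has 2 valence electrons; S⁺ still has 5 valence electrons.
All are still removing valence electrons, so compare the +1 ions as you would atoms: IE_2 generally rises across a period (higher Z_eff) and falls down a group (larger shell), subject to the usual subshell exceptions.
Valence configurations: Be⁺ [He]2s¹, O⁺ [He]2s²2p³, N⁺ [He]2s²2p², B⁺ [He]2s², S⁺ [Ne]3s²3p³.
The numbers (kJ/mol): Be 1757, O 3388, N 2856, B 2427, S 2252.
Putting it together, IE_2: Be < S < B < N < O.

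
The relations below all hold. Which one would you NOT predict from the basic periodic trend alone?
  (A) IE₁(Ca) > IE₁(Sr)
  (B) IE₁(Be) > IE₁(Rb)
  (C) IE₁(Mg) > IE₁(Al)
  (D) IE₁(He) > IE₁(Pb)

The general trend: first ionisation energy increases across a period and decreases down a group.
(A) Ca (period 4, group 2) vs Sr (period 5, group 2): the stated order agrees with the simple trend.
(B) Be (period 2, group 2) vs Rb (period 5, group 1): the stated order agrees with the simple trend.
(C) Mg (period 3, group 2) vs Al (period 3, group 13): the stated order contradicts the simple trend.
(D) He (period 1, group 18) vs Pb (period 6, group 14): the stated order agrees with the simple trend.
The exception is (C): Al's single 3p electron is easier to remove than one from Mg's filled 3s².

(C)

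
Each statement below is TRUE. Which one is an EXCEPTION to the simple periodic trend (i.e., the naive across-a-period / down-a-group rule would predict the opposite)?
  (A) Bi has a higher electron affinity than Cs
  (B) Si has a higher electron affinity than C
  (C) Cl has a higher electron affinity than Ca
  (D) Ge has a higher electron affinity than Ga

The general trend: electron affinity increases across a period and decreases down a group.
(A) Bi (period 6, group 15) vs Cs (period 6, group 1): the stated order agrees with the simple trend.
(B) Si (period 3, group 14) vs C (period 2, group 14): the stated order contradicts the simple trend.
(C) Cl (period 3, group 17) vs Ca (period 4, group 2): the stated order agrees with the simple trend.
(D) Ge (period 4, group 14) vs Ga (period 4, group 13): the stated order agrees with the simple trend.
The exception is (B): Si's larger, more diffuse 3p orbitals accept an added electron slightly more readily than C's compact 2p.

(B)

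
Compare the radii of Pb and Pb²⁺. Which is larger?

Pb

Forming Pb²⁺ removes 2 electrons from Pb. Fewer electrons for the same nuclear charge means less shielding and a higher Z_eff on the remaining electrons.
A cation is smaller than its parent atom: Pb²⁺ < Pb.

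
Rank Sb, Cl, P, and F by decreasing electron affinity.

Cl > F > Sb > P

F is in period 2, group 17; P is in period 3, group 15; Cl is in period 3, group 17; Sb is in period 5, group 15.
Atoms with high Z_eff and room in the valence shell (especially the halogens) have the most exothermic electron affinities.
Here both period and group differ, so the two effects have to be weighed against each other.
Sb > P: this pair runs against the simple trend — see the exception note.
F > Sb: relative to Sb, both the across-period and down-group shifts push F's electron affinity up.
Cl > F: this pair runs against the simple trend — see the exception note.
Note the exception: Sb has a higher electron affinity than P, contrary to the simple trend — both are half-filled np³, but the pairing/repulsion penalty for the added electron shrinks as the p orbitals become larger and more diffuse down the group, and for Sb that outweighs the weaker nuclear attraction.
Note the exception: Cl has a higher electron affinity than F, contrary to the simple trend — F's small 2p subshell makes the incoming electron feel strong e⁻–e⁻ repulsion, so Cl actually releases more energy on gaining an electron.
Tabulated electron affinity (kJ/mol): F 328, P 72, Cl 349, Sb 103.
So from highest to lowest: Cl > F > Sb > P.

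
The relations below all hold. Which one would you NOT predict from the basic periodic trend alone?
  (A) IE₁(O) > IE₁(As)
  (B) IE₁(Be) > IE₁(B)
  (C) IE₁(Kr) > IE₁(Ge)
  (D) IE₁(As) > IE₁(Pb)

The general trend: IE₁ increases across a period and decreases down a group.
(A) O (period 2, group 16) vs As (period 4, group 15): the stated order agrees with the simple trend.
(B) Be (period 2, group 2) vs B (period 2, group 13): the stated order contradicts the simple trend.
(C) Kr (period 4, group 18) vs Ge (period 4, group 14): the stated order agrees with the simple trend.
(D) As (period 4, group 15) vs Pb (period 6, group 14): the stated order agrees with the simple trend.
The exception is (B): removing B's lone 2p electron is easier than breaking Be's filled 2s².

(B)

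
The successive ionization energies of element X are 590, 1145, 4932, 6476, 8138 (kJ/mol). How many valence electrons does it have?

2

Look for the largest jump between consecutive ionization energies: IE3/IE2 ≈ 4.3, far larger than any earlier ratio.
That jump marks the point where a core electron is being removed. So the atom has 2 valence electrons.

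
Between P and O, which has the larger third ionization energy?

O

The third ionization energy removes an electron from the +2 ion. For each element: P²⁺ still has 3 valence electrons; O²⁺ still has 4 valence electrons.
All are still removing valence electrons, so compare the +2 ions as you would atoms: IE_3 generally rises across a period (higher Z_eff) and falls down a group (larger shell), subject to the usual subshell exceptions.
Valence configurations: P²⁺ [Ne]3s²3p¹, O²⁺ [He]2s²2p².
Tabulated IE_3 (kJ/mol): P 2914, O 5300.
Overall IE_3 order: P < O.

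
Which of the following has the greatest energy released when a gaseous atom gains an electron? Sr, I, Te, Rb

I

Adding an electron releases more energy for atoms nearer the top right (short of the noble gases).
All lie in period 5; the across-period trend (electron affinity increases left to right) applies, with the exception below.
Note the exception: Rb has a higher electron affinity than Sr, contrary to the simple trend — adding an electron to Sr (ns²) has to open a new, higher-energy np subshell, which is unfavourable.
Tabulated electron affinity (kJ/mol): Rb 47, Sr 5, Te 190, I 295.
The greatest energy released when a gaseous atom gains an electron among these belongs to I.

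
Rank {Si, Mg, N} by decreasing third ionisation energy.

The third ionization energy removes an electron from the +2 ion. For each element: Si²⁺ still has 2 valence electrons; Mg²⁺ is the bare [Ne] core; N²⁺ still has 3 valence electrons.
Breaking into a closed-shell core is much more expensive than removing a leftover valence electron — Mg has the largest IE_3 here.
Valence configurations: Si²⁺ [Ne]3s², N²⁺ [He]2s²2p¹.
Tabulated IE_3 (kJ/mol): Si 3232, Mg 7733, N 4578.
Overall IE_3 order: Si < N < Mg.

Mg, N, Si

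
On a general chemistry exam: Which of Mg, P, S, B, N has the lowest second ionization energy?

Mg

After 1 electron has been removed, what remains? Mg⁺ still has 1 valence electron; P⁺ still has 4 valence electrons; S⁺ still has 5 valence electrons; B⁺ still has 2 valence electrons; N⁺ still has 4 valence electrons.
All are still removing valence electrons, so compare the +1 ions as you would atoms: IE_2 generally rises across a period (higher Z_eff) and falls down a group (larger shell), subject to the usual subshell exceptions.
Valence configurations: Mg⁺ [Ne]3s¹, P⁺ [Ne]3s²3p², S⁺ [Ne]3s²3p³, B⁺ [He]2s², N⁺ [He]2s²2p².
The numbers (kJ/mol): Mg 1451, P 1907, S 2252, B 2427, N 2856.
Overall IE_2 order: Mg < P < S < B < N.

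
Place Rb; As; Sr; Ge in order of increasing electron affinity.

Ge is in period 4, group 14; As is in period 4, group 15; Rb is in period 5, group 1; Sr is in period 5, group 2.
Atoms with high Z_eff and room in the valence shell (especially the halogens) have the most exothermic electron affinities.
These span different periods and groups, so the two trends combine.
Rb > Sr: this pair runs against the simple trend — see the exception note.
As > Rb: relative to Rb, both the across-period and down-group shifts push As's electron affinity up.
Ge > As: this pair runs against the simple trend — see the exception note.
Note the exception: Rb has a higher electron affinity than Sr, contrary to the simple trend — adding an electron to Sr (ns²) has to open a new, higher-energy np subshell, which is unfavourable.
Note the exception: Ge has a higher electron affinity than As, contrary to the simple trend — adding an electron to As's half-filled 4p³ is unfavourable, so Ge (4p²) has the more exothermic EA.
Approximate values (kJ/mol): Ge 119, As 78, Rb 47, Sr 5.
So from lowest to highest: Sr < Rb < As < Ge.

Sr < Rb < As < Ge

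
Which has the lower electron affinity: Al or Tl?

Tl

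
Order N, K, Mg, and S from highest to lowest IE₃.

Consider each +2 ion: N²⁺ still has 3 valence electrons; K²⁺ is already 1 electron into the core; Mg²⁺ is the bare [Ne] core; S²⁺ still has 4 valence electrons.
Usually core removal costs more than valence removal, but here the competition is close: a tightly held n=2 valence electron can cost more to remove than an n=3 core electron, so the actual values have to decide it.
Valence configurations: N²⁺ [He]2s²2p¹, S²⁺ [Ne]3s²3p².
Tabulated IE_3 (kJ/mol): N 4578, K 4420, Mg 7733, S 3357.
So the third ionization energies run S < K < N < Mg.

Mg > N > K > S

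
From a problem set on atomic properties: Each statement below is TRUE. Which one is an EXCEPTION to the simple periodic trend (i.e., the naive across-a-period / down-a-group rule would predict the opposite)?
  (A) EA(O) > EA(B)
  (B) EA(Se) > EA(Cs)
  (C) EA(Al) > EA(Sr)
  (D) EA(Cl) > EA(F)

(D)

The general trend: electron affinity increases across a period and decreases down a group.
(A) O (period 2, group 16) vs B (period 2, group 13): the stated order agrees with the simple trend.
(B) Se (period 4, group 16) vs Cs (period 6, group 1): the stated order agrees with the simple trend.
(C) Al (period 3, group 13) vs Sr (period 5, group 2): the stated order agrees with the simple trend.
(D) Cl (period 3, group 17) vs F (period 2, group 17): the stated order contradicts the simple trend.
The exception is (D): F's small 2p subshell makes the incoming electron feel strong e⁻–e⁻ repulsion, so Cl actually releases more energy on gaining an electron.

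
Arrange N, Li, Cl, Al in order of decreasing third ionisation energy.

Li, N, Cl, Al

IE_3 is the cost of taking one more electron from the +2 cation: N²⁺ still has 3 valence electrons; Li²⁺ is already 1 electron into the core; Cl²⁺ still has 5 valence electrons; Al²⁺ still has 1 valence electron.
Pulling an electron out of a noble-gas core costs far more than removing a remaining valence electron, so Li sits at the high end of IE_3.
Valence configurations: N²⁺ [He]2s²2p¹, Cl²⁺ [Ne]3s²3p³, Al²⁺ [Ne]3s¹.
Tabulated IE_3 (kJ/mol): N 4578, Li 11815, Cl 3822, Al 2745.
Hence IE_3: Al < Cl < N < Li.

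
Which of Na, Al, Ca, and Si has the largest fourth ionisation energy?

Al

The fourth ionization energy removes an electron from the +3 ion. For each element: Na³⁺ is already 2 electrons into the core; Al³⁺ is the bare [Ne] core; Ca³⁺ is already 1 electron into the core; Si³⁺ still has 1 valence electron.
Pulling an electron out of a noble-gas core costs far more than removing a remaining valence electron, so Ca, Na and Al sit at the high end of IE_4.
Approximate IE_4 values (kJ/mol): Na 9543, Al 11577, Ca 6491, Si 4356.
So the fourth ionization energies run Si < Ca < Na < Al.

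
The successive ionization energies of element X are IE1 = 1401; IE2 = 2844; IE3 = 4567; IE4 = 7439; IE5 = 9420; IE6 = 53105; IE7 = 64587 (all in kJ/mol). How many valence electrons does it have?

Look for the largest jump between consecutive ionization energies: IE6/IE5 ≈ 5.6, far larger than any earlier ratio.
That jump marks the point where a core electron is being removed. So the atom has 5 valence electrons.

5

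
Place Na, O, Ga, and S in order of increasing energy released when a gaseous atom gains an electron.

Ga < Na < O < S

O is in period 2, group 16; Na is in period 3, group 1; S is in period 3, group 16; Ga is in period 4, group 13.
Atoms with high Z_eff and room in the valence shell (especially the halogens) have the most exothermic electron affinities.
Here both period and group differ, so the two effects have to be weighed against each other.
Na > Ga: period and group pull opposite ways; the down-group shift dominates (53 vs 29 kJ/mol).
O > Na: both effects reinforce here, so O is clearly the higher of the two.
S > O: this pair runs against the simple trend — see the exception note.
Note the exception: S has a higher electron affinity than O, contrary to the simple trend — the compact 2p subshell of O repels the added electron more than S's larger 3p does.
Approximate values (kJ/mol): O 141, Na 53, S 200, Ga 29.
So from lowest to highest: Ga < Na < O < S.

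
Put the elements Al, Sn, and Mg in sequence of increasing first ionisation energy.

Al < Sn < Mg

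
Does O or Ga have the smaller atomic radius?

O

O is in period 2, group 16; Ga is in period 4, group 13.
Across a period the added protons contract the valence shell; down a group each new principal shell makes the atom larger.
Neither a single period nor a single group — weigh both effects.
Ga > O: both effects reinforce here, so Ga is clearly the larger of the two.
Tabulated atomic radius (pm): O 63, Ga 124.
So O has the smaller atomic radius (O < Ga).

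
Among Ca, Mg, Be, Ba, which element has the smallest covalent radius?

Be is in period 2, group 2; Mg is in period 3, group 2; Ca is in period 4, group 2; Ba is in period 6, group 2.
Across a period the added protons contract the valence shell; down a group each new principal shell makes the atom larger.
All are in group 2, so atomic radius increases down the group.
The smallest covalent radius among these belongs to Be.

Be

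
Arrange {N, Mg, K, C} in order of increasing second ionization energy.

Mg < C < N < K

The second ionization energy removes an electron from the +1 ion. For each element: N⁺ still has 4 valence electrons; Mg⁺ still has 1 valence electron; K⁺ is the bare [Ar] core; C⁺ still has 3 valence electrons.
Breaking into a closed-shell core is much more expensive than removing a leftover valence electron — K has the largest IE_2 here.
Valence configurations: N⁺ [He]2s²2p², Mg⁺ [Ne]3s¹, C⁺ [He]2s²2p¹.
Tabulated IE_2 (kJ/mol): N 2856, Mg 1451, K 3052, C 2353.
Putting it together, IE_2: Mg < C < N < K.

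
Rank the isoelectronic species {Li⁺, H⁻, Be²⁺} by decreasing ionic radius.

All of these have 2 electrons, so size is governed by nuclear charge alone: the more protons, the stronger the pull on the same electron cloud, and the smaller the ion.
Nuclear charges: Be²⁺ (Z=4), Li⁺ (Z=3), H⁻ (Z=1).
Largest to smallest: H⁻ > Li⁺ > Be²⁺.

H⁻, Li⁺, Be²⁺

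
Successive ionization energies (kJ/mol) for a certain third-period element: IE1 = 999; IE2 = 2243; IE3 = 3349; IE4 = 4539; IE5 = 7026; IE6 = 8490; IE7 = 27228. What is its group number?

Group 16

Look for the largest jump between consecutive ionization energies: IE7/IE6 ≈ 3.2, far larger than any earlier ratio.
That jump marks the point where a core electron is being removed. So the atom has 6 valence electrons.
A main-group element with 6 valence electrons is in group 16.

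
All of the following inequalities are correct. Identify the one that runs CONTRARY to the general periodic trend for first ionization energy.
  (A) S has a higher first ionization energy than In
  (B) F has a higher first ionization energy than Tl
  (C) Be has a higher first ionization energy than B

The general trend: first ionization energy increases across a period and decreases down a group.
(A) S (period 3, group 16) vs In (period 5, group 13): the stated order agrees with the simple trend.
(B) F (period 2, group 17) vs Tl (period 6, group 13): the stated order agrees with the simple trend.
(C) Be (period 2, group 2) vs B (period 2, group 13): the stated order contradicts the simple trend.
The exception is (C): removing B's lone 2p electron is easier than breaking Be's filled 2s².

(C)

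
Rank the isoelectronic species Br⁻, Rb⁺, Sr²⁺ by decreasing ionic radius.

Br⁻ > Rb⁺ > Sr²⁺

All of these have 36 electrons, so size is governed by nuclear charge alone: the more protons, the stronger the pull on the same electron cloud, and the smaller the ion.
Nuclear charges: Sr²⁺ (Z=38), Rb⁺ (Z=37), Br⁻ (Z=35).
Largest to smallest: Br⁻ > Rb⁺ > Sr²⁺.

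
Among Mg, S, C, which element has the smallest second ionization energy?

IE_2 is the cost of taking one more electron from the +1 cation: Mg⁺ still has 1 valence electron; S⁺ still has 5 valence electrons; C⁺ still has 3 valence electrons.
All are still removing valence electrons, so compare the +1 ions as you would atoms: IE_2 generally rises across a period (higher Z_eff) and falls down a group (larger shell), subject to the usual subshell exceptions.
Valence configurations: Mg⁺ [Ne]3s¹, S⁺ [Ne]3s²3p³, C⁺ [He]2s²2p¹.
Approximate IE_2 values (kJ/mol): Mg 1451, S 2252, C 2353.
So the second ionization energies run Mg < S < C.

Mg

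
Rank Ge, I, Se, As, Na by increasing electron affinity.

Na, As, Ge, Se, I

Atoms with high Z_eff and room in the valence shell (especially the halogens) have the most exothermic electron affinities.
These span different periods and groups, so the two trends combine.
As > Na: the two effects oppose for this pair; the across-period effect wins (78 vs 53 kJ/mol).
Ge > As: this pair runs against the simple trend — see the exception note.
Se > Ge: Se lies to the right of Ge in period 4, so the across-period effect alone puts Se higher.
I > Se: period and group pull opposite ways; the across-period shift dominates (295 vs 195 kJ/mol).
Note the exception: Ge has a higher electron affinity than As, contrary to the simple trend — adding an electron to As's half-filled 4p³ is unfavourable, so Ge (4p²) has the more exothermic EA.
Approximate values (kJ/mol): Na 53, Ge 119, As 78, Se 195, I 295.
So from lowest to highest: Na < As < Ge < Se < I.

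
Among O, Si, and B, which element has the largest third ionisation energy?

O

IE_3 is the cost of taking one more electron from the +2 cation: O²⁺ still has 4 valence electrons; Si²⁺ still has 2 valence electrons; B²⁺ still has 1 valence electron.
All are still removing valence electrons, so compare the +2 ions as you would atoms: IE_3 generally rises across a period (higher Z_eff) and falls down a group (larger shell), subject to the usual subshell exceptions.
Valence configurations: O²⁺ [He]2s²2p², Si²⁺ [Ne]3s², B²⁺ [He]2s¹.
Approximate IE_3 values (kJ/mol): O 5300, Si 3232, B 3660.
Hence IE_3: Si < B < O.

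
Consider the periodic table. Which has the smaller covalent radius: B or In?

B

B is in period 2, group 13; In is in period 5, group 13.
Radius decreases left→right (rising Z_eff, same n) and increases top→bottom (higher n).
All are in group 13, so atomic radius increases down the group.
So B has the smaller covalent radius (B < In).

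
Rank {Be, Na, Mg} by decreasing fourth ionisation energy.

Be, Mg, Na

The fourth ionization energy removes an electron from the +3 ion. For each element: Be³⁺ is already 1 electron into the core; Na³⁺ is already 2 electrons into the core; Mg³⁺ is already 1 electron into the core.
All of these are removing an electron from a noble-gas core or deeper; the smaller core (lower principal quantum number) is held far more tightly, and within a period the higher nuclear charge binds the same core more tightly.
Tabulated IE_4 (kJ/mol): Be 21007, Na 9543, Mg 10543.
Putting it together, IE_4: Na < Mg < Be.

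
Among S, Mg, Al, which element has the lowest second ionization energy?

Consider each +1 ion: S⁺ still has 5 valence electrons; Mg⁺ still has 1 valence electron; Al⁺ still has 2 valence electrons.
All are still removing valence electrons, so compare the +1 ions as you would atoms: IE_2 generally rises across a period (higher Z_eff) and falls down a group (larger shell), subject to the usual subshell exceptions.
Valence configurations: S⁺ [Ne]3s²3p³, Mg⁺ [Ne]3s¹, Al⁺ [Ne]3s².
The numbers (kJ/mol): S 2252, Mg 1451, Al 1817.
Hence IE_2: Mg < Al < S.

Mg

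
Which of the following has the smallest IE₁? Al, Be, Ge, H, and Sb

Al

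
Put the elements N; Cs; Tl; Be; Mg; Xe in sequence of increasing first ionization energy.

Cs, Tl, Mg, Be, Xe, N

First ionization energy rises across a period (greater Z_eff holds electrons more tightly) and falls down a group (valence electrons are farther from the nucleus).
These span different periods and groups, so the two trends combine.
Tl > Cs: Tl lies to the right of Cs in period 6, so the across-period effect alone puts Tl higher.
Mg > Tl: period and group pull opposite ways; the down-group shift dominates (738 vs 589 kJ/mol).
Be > Mg: they share group 2; the group trend gives Be the larger value.
Xe > Be: period and group pull opposite ways; the across-period shift dominates (1170 vs 900 kJ/mol).
N > Xe: the two effects oppose for this pair; the down-group effect wins (1402 vs 1170 kJ/mol).
For reference (kJ/mol): Be 900, N 1402, Mg 738, Xe 1170, Cs 376, Tl 589.
So from lowest to highest: Cs < Tl < Mg < Be < Xe < N.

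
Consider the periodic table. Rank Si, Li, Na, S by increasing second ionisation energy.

After 1 electron has been removed, what remains? Si⁺ still has 3 valence electrons; Li⁺ is the bare [He] core; Na⁺ is the bare [Ne] core; S⁺ still has 5 valence electrons.
Pulling an electron out of a noble-gas core costs far more than removing a remaining valence electron, so Na and Li sit at the high end of IE_2.
Valence configurations: Si⁺ [Ne]3s²3p¹, S⁺ [Ne]3s²3p³.
The numbers (kJ/mol): Si 1577, Li 7298, Na 4562, S 2252.
Overall IE_2 order: Si < S < Na < Li.

Si < S < Na < Li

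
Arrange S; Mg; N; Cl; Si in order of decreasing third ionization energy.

IE_3 is the cost of taking one more electron from the +2 cation: S²⁺ still has 4 valence electrons; Mg²⁺ is the bare [Ne] core; N²⁺ still has 3 valence electrons; Cl²⁺ still has 5 valence electrons; Si²⁺ still has 2 valence electrons.
Breaking into a closed-shell core is much more expensive than removing a leftover valence electron — Mg has the largest IE_3 here.
Valence configurations: S²⁺ [Ne]3s²3p², N²⁺ [He]2s²2p¹, Cl²⁺ [Ne]3s²3p³, Si²⁺ [Ne]3s².
Tabulated IE_3 (kJ/mol): S 3357, Mg 7733, N 4578, Cl 3822, Si 3232.
So the third ionization energies run Si < S < Cl < N < Mg.

Mg > N > Cl > S > Si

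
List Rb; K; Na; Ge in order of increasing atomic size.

Ge < Na < K < Rb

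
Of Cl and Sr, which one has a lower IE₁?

Cl is in period 3, group 17; Sr is in period 5, group 2.
IE₁ increases left→right with effective nuclear charge and decreases top→bottom as the valence shell moves farther out.
These span different periods and groups, so the two trends combine.
Cl > Sr: relative to Sr, both the across-period and down-group shifts push Cl's first ionization energy up.
For reference (kJ/mol): Cl 1251, Sr 550.
So Sr has the lower IE₁ (Sr < Cl).

Sr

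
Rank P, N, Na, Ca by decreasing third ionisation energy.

Na > Ca > N > P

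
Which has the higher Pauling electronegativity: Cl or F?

F is in period 2, group 17; Cl is in period 3, group 17.
Smaller atoms with higher effective nuclear charge are more electronegative.
All are in group 17, so electronegativity increases up the group.
So F has the higher Pauling electronegativity (F > Cl).

F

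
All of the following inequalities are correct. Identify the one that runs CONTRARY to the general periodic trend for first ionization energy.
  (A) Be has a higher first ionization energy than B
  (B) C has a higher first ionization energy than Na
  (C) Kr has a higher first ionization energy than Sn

The general trend: first ionization energy increases across a period and decreases down a group.
(A) Be (period 2, group 2) vs B (period 2, group 13): the stated order contradicts the simple trend.
(B) C (period 2, group 14) vs Na (period 3, group 1): the stated order agrees with the simple trend.
(C) Kr (period 4, group 18) vs Sn (period 5, group 14): the stated order agrees with the simple trend.
The exception is (A): removing B's lone 2p electron is easier than breaking Be's filled 2s².

(A)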